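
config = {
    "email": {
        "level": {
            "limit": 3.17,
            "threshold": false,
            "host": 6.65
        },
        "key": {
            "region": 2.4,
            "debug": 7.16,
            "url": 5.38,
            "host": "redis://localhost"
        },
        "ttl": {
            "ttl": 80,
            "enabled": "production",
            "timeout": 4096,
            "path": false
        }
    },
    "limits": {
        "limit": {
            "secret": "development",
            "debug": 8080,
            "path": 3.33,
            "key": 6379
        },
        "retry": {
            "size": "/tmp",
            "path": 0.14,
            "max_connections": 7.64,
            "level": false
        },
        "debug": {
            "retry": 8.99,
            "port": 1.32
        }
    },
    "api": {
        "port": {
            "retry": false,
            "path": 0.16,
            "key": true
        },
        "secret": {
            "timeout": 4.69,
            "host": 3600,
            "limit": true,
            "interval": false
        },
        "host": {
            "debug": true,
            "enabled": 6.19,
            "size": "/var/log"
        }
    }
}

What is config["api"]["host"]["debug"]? True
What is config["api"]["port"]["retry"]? False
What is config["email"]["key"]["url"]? 5.38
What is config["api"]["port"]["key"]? True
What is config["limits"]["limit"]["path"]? 3.33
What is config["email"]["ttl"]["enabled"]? "production"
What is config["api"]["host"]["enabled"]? 6.19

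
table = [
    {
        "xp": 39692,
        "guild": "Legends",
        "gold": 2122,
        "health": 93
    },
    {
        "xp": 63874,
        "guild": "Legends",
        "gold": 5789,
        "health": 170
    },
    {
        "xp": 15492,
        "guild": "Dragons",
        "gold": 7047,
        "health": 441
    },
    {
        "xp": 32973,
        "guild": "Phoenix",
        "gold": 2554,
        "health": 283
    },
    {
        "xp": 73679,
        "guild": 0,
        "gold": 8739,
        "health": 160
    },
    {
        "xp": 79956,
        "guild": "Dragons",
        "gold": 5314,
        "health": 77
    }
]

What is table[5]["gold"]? 5314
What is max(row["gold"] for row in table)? 8739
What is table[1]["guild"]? "Legends"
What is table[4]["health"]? 160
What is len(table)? 6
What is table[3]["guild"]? "Phoenix"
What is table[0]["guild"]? "Legends"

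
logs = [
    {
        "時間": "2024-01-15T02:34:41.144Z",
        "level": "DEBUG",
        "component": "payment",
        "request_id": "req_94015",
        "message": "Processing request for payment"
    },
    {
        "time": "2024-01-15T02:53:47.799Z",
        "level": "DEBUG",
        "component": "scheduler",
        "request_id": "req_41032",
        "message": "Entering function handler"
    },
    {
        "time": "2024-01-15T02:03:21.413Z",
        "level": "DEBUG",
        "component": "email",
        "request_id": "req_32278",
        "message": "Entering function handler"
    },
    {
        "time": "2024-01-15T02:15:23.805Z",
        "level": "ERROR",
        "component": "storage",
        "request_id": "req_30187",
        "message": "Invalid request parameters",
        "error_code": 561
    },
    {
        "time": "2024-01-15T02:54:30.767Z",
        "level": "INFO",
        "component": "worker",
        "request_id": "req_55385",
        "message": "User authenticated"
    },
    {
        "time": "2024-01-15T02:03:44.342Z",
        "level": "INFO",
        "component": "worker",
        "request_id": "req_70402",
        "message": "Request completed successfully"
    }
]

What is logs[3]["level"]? "ERROR"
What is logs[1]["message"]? "Entering function handler"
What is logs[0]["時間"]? "2024-01-15T02:34:41.144Z"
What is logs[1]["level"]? "DEBUG"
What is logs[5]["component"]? "worker"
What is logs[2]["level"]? "DEBUG"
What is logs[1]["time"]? "2024-01-15T02:53:47.799Z"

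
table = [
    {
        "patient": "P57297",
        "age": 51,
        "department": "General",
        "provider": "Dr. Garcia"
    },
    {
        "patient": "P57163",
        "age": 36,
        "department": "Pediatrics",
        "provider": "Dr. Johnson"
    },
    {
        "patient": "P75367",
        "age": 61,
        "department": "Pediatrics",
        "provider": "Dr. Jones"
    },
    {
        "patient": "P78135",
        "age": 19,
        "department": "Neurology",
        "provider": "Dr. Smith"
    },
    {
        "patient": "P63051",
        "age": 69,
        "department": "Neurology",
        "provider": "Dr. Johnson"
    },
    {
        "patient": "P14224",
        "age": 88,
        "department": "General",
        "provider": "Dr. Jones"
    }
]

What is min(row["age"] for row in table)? 19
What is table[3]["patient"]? "P78135"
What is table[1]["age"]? 36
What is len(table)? 6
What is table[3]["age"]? 19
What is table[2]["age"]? 61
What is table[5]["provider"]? "Dr. Jones"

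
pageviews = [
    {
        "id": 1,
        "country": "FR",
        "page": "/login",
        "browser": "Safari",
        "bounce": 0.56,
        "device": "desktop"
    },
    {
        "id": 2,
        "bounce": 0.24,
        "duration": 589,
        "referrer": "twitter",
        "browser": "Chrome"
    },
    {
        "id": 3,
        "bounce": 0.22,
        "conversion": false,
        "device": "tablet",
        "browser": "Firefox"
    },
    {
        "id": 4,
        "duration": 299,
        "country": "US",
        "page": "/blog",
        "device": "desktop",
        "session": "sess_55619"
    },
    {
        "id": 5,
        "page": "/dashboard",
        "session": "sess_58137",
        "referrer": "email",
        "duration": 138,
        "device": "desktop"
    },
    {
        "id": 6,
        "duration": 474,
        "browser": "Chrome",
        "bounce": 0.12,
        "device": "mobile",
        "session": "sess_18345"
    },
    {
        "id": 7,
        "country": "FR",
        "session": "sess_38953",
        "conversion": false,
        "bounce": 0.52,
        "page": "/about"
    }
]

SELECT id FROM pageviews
[1, 2, 3, 4, 5, 6, 7]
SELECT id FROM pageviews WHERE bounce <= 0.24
[2, 3, 6]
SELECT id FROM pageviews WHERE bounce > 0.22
[1, 2, 7]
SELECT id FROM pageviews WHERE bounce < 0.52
[2, 3, 6]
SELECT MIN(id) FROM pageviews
1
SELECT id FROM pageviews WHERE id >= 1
[1, 2, 3, 4, 5, 6, 7]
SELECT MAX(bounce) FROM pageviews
0.56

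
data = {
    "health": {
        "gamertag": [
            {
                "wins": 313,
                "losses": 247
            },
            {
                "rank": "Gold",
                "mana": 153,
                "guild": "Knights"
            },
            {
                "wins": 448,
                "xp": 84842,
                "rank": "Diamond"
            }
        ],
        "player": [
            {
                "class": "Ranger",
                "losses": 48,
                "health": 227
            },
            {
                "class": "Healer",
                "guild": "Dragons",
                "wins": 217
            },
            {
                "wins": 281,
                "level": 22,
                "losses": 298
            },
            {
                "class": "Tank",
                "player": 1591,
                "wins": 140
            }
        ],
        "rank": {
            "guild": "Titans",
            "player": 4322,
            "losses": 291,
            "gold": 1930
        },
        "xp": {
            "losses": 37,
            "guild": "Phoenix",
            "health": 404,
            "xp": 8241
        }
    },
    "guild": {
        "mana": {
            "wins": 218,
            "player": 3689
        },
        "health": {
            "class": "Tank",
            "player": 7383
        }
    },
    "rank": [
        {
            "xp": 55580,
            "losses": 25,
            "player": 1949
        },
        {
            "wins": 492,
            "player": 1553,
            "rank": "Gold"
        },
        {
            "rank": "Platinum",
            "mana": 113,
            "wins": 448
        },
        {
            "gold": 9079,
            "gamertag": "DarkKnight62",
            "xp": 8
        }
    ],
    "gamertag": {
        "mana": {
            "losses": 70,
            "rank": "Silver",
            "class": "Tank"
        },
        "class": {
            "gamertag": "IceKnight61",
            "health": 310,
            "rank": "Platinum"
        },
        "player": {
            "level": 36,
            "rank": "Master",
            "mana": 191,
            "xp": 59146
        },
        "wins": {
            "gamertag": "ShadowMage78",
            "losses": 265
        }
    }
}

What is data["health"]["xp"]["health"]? 404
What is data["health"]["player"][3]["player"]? 1591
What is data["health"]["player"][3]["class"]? "Tank"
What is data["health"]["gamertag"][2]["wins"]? 448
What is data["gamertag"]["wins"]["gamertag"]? "ShadowMage78"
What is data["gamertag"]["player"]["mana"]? 191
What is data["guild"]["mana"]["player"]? 3689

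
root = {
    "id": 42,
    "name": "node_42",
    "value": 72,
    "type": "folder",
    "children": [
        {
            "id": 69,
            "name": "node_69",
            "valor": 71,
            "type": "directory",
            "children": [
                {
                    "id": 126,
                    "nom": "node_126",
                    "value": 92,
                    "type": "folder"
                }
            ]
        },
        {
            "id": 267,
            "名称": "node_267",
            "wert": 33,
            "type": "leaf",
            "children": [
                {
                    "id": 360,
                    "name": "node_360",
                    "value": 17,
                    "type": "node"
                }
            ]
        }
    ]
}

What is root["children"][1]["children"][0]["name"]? "node_360"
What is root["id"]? 42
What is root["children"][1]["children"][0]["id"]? 360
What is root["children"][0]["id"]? 69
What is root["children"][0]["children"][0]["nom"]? "node_126"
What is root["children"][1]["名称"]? "node_267"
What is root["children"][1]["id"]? 267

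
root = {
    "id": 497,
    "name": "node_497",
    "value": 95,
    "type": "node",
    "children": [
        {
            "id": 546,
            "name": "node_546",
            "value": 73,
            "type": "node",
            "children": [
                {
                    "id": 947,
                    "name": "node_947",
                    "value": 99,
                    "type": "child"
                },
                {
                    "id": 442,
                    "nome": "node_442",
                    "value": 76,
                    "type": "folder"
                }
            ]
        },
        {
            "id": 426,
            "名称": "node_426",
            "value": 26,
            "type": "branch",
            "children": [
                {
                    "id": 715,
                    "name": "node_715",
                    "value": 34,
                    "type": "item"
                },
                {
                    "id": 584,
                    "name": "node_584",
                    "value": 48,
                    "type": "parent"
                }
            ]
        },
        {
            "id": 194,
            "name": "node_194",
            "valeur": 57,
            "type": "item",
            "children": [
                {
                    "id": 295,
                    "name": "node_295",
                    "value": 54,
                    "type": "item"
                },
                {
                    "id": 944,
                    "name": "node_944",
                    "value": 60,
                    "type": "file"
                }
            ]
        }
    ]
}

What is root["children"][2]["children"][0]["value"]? 54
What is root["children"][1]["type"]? "branch"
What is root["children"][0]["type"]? "node"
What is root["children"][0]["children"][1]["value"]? 76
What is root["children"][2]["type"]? "item"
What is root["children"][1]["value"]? 26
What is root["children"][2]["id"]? 194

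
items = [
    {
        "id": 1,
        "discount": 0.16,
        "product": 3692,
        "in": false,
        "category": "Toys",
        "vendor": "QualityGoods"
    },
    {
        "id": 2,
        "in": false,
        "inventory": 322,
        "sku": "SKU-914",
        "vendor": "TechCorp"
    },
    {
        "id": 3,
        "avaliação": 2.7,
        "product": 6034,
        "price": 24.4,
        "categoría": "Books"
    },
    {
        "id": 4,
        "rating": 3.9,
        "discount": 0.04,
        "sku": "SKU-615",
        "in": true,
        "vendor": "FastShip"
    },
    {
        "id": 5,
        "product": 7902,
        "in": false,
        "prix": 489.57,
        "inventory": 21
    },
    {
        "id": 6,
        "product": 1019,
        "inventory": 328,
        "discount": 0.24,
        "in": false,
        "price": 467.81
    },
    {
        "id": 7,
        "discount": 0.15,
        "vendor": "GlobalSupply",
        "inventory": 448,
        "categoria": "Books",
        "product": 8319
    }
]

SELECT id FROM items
[1, 2, 3, 4, 5, 6, 7]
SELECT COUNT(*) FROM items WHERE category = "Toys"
1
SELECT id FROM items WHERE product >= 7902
[5, 7]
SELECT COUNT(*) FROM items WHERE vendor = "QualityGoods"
1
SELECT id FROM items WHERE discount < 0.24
[1, 4, 7]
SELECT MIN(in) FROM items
False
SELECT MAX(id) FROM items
7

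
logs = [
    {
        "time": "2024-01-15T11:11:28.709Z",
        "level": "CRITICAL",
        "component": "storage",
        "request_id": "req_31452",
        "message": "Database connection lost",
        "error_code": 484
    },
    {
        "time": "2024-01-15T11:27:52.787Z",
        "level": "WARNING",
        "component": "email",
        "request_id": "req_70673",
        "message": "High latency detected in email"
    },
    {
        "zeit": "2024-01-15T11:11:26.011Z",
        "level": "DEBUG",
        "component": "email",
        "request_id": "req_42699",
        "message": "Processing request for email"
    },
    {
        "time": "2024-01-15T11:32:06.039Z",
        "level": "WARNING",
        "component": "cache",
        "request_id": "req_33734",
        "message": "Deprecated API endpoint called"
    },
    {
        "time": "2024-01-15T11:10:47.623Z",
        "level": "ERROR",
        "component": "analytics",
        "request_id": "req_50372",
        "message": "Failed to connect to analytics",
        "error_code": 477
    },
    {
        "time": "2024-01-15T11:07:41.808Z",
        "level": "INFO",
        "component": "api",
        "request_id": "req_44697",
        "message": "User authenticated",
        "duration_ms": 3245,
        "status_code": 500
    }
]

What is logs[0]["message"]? "Database connection lost"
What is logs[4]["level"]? "ERROR"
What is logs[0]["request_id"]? "req_31452"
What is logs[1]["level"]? "WARNING"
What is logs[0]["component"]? "storage"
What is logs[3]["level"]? "WARNING"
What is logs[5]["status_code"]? 500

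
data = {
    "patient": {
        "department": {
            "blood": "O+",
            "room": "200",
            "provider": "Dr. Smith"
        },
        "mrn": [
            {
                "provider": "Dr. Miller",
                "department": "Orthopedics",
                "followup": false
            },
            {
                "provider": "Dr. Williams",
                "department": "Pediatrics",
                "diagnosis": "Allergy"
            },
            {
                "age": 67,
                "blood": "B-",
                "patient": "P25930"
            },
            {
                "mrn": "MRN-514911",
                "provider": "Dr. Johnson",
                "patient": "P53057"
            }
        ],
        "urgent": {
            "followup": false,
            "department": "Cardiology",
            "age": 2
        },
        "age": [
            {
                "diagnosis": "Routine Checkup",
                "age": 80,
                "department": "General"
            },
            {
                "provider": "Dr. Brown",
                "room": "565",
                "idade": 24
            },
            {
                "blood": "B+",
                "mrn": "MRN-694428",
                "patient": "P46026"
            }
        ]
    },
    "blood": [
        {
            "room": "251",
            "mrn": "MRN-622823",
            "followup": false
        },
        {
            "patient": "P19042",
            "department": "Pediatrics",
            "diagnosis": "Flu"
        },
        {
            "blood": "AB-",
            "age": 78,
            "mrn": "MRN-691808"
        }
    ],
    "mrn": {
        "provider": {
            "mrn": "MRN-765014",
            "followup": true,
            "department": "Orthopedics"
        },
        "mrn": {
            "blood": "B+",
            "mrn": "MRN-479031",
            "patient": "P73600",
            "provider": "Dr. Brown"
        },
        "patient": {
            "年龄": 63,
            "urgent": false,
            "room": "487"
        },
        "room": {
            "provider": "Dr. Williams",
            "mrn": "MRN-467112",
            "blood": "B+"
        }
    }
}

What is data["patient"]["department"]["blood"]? "O+"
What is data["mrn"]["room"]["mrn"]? "MRN-467112"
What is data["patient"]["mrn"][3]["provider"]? "Dr. Johnson"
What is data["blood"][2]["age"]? 78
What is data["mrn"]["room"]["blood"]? "B+"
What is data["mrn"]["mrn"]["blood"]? "B+"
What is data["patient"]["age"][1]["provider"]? "Dr. Brown"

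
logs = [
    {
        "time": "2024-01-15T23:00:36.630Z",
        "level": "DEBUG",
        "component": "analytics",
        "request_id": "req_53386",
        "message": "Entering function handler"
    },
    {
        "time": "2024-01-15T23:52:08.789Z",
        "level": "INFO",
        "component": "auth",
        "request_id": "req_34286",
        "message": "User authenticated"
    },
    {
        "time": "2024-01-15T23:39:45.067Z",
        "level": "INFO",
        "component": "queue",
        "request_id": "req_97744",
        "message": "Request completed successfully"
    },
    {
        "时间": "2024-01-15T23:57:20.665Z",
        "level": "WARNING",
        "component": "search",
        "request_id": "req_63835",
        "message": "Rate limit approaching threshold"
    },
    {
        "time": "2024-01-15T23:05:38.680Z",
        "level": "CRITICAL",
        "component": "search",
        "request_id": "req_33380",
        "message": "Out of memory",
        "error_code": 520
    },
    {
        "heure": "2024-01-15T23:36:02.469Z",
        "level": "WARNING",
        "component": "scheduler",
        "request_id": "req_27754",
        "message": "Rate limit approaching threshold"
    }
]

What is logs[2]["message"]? "Request completed successfully"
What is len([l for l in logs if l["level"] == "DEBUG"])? 1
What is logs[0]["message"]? "Entering function handler"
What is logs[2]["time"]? "2024-01-15T23:39:45.067Z"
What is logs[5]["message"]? "Rate limit approaching threshold"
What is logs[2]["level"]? "INFO"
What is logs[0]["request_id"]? "req_53386"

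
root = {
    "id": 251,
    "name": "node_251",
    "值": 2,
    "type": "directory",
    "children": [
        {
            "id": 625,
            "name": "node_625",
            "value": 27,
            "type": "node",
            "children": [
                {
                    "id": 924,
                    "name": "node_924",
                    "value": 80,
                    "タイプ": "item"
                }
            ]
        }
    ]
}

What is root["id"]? 251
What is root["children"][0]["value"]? 27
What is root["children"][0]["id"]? 625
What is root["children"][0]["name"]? "node_625"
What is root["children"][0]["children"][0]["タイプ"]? "item"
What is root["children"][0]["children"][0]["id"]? 924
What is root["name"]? "node_251"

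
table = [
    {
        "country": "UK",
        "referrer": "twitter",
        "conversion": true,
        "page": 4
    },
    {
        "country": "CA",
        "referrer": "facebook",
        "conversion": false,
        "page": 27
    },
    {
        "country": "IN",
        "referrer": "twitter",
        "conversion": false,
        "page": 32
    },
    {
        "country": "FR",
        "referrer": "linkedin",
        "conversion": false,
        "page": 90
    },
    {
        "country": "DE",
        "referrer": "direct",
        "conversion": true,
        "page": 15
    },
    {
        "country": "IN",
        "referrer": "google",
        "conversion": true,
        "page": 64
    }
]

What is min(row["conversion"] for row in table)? False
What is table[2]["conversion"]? False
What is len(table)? 6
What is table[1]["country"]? "CA"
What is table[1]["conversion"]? False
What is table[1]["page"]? 27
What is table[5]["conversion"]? True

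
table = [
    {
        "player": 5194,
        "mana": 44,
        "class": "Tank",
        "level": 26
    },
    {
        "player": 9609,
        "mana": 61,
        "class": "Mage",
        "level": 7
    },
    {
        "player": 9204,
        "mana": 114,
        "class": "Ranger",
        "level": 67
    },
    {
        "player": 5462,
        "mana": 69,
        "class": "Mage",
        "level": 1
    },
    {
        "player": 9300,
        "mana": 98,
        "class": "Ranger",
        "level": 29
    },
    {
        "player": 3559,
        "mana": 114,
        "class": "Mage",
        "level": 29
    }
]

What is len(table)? 6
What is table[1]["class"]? "Mage"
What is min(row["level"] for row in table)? 1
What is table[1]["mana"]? 61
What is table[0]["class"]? "Tank"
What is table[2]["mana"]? 114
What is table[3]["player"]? 5462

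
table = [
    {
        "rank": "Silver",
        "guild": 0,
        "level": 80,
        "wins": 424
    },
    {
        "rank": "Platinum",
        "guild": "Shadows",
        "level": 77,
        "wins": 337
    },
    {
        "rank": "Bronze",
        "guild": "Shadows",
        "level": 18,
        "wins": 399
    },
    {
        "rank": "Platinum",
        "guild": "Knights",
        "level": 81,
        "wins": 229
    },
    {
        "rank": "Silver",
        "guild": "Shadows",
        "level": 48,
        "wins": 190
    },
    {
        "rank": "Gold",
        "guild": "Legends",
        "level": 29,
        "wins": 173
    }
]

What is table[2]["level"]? 18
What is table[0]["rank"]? "Silver"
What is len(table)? 6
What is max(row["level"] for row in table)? 81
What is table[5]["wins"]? 173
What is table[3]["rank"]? "Platinum"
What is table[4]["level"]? 48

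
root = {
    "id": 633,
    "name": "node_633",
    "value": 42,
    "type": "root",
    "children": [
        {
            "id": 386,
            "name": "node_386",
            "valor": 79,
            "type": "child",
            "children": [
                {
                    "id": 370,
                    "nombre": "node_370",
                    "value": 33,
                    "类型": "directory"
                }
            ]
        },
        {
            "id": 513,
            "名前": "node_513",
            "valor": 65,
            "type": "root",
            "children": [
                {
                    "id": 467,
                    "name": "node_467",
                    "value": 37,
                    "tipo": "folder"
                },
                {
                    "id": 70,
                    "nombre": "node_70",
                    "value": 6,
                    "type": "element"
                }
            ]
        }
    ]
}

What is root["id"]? 633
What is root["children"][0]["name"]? "node_386"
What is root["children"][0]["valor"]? 79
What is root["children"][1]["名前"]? "node_513"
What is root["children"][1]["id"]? 513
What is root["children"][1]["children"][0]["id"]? 467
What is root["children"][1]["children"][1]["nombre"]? "node_70"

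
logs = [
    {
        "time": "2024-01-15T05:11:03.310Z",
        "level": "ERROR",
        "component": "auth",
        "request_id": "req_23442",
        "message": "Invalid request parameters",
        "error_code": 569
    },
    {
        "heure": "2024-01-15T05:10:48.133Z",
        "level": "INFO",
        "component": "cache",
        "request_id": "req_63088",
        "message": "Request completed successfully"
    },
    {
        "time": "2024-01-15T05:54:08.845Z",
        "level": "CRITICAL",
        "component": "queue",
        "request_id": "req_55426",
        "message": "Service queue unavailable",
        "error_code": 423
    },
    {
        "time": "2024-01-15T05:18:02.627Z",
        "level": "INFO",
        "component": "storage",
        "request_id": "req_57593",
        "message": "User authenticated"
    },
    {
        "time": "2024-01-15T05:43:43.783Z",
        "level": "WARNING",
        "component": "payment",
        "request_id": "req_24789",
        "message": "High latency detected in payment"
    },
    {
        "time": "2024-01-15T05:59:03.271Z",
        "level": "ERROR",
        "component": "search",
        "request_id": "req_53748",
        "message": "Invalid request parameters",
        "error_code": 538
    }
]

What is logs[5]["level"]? "ERROR"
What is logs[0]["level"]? "ERROR"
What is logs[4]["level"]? "WARNING"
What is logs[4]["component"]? "payment"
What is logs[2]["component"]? "queue"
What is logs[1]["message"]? "Request completed successfully"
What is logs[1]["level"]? "INFO"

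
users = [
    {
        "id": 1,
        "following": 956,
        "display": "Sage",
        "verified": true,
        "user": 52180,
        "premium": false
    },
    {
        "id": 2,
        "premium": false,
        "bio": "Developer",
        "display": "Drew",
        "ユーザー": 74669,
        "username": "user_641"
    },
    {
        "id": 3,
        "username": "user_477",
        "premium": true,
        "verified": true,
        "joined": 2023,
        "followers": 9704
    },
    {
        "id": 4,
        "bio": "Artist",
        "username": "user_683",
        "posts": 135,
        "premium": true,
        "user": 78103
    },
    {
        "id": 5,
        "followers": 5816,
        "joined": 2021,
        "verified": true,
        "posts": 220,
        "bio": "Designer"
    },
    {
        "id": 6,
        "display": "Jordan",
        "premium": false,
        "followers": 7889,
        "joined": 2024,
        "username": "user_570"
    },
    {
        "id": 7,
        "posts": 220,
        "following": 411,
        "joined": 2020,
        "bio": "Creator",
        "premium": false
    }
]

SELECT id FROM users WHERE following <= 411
[7]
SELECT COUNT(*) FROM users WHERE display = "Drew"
1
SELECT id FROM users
[1, 2, 3, 4, 5, 6, 7]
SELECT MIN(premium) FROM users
False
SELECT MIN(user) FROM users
52180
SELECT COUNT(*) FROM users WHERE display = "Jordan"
1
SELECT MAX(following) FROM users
956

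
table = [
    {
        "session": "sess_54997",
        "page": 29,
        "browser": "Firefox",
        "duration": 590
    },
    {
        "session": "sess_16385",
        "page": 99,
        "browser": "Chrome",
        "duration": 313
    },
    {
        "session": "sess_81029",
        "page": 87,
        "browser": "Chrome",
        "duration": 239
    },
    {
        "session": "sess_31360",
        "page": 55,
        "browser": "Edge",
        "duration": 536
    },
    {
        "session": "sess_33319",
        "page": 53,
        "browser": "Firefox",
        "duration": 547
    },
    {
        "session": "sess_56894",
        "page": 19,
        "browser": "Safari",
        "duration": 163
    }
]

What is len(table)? 6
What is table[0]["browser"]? "Firefox"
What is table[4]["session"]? "sess_33319"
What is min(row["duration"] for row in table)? 163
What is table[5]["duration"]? 163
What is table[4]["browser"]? "Firefox"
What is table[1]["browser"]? "Chrome"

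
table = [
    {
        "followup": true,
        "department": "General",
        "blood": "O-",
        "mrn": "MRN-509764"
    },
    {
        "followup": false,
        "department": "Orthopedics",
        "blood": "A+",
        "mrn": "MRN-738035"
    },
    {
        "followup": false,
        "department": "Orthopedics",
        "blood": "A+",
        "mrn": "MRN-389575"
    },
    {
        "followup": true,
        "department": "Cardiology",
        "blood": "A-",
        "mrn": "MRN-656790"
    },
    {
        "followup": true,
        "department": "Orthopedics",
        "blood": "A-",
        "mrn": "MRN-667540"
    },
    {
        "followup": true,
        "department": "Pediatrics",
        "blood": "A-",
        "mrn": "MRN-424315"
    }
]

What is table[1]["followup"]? False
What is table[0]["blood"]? "O-"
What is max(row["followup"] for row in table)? True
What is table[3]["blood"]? "A-"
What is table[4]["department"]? "Orthopedics"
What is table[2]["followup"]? False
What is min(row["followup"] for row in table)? False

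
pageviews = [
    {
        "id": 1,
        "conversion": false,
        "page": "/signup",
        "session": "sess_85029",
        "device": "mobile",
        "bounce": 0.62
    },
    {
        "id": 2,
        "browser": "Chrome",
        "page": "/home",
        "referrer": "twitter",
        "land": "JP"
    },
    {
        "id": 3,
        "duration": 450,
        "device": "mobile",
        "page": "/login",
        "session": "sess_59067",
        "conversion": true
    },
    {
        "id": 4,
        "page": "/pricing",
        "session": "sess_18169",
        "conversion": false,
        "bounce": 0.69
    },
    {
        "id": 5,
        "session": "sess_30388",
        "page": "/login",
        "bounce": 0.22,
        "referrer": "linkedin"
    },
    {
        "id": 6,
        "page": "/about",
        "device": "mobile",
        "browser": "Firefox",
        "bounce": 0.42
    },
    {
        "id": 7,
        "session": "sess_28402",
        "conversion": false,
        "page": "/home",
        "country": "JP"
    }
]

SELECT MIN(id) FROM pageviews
1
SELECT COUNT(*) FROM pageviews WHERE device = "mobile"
3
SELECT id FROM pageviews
[1, 2, 3, 4, 5, 6, 7]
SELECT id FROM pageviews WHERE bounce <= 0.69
[1, 4, 5, 6]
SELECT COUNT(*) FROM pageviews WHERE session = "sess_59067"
1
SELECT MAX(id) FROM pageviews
7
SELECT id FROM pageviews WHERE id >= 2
[2, 3, 4, 5, 6, 7]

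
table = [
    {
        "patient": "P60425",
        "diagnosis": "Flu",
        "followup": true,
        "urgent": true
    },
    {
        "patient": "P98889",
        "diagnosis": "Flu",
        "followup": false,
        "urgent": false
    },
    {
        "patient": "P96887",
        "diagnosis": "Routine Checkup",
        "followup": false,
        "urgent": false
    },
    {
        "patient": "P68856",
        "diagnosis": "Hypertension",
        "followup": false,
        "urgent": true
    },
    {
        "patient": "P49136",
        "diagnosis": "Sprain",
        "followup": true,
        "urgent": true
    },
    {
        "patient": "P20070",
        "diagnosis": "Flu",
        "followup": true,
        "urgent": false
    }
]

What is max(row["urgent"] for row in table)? True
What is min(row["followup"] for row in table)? False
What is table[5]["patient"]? "P20070"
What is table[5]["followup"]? True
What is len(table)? 6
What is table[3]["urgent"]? True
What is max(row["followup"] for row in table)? True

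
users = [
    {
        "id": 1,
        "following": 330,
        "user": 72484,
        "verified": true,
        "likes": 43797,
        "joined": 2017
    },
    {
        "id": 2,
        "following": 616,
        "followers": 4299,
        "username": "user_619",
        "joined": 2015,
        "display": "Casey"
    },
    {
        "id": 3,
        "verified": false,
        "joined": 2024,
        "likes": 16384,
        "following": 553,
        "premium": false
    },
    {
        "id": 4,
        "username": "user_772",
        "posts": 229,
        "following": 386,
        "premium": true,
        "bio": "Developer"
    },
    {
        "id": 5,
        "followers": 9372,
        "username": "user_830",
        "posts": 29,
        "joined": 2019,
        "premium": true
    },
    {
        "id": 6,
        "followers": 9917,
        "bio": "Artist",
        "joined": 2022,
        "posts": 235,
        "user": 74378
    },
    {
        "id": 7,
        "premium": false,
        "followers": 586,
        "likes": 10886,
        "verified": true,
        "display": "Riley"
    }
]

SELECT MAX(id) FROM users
7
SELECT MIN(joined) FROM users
2015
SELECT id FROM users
[1, 2, 3, 4, 5, 6, 7]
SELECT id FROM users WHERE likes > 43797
[]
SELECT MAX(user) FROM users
74378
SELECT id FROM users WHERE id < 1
[]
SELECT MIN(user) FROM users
72484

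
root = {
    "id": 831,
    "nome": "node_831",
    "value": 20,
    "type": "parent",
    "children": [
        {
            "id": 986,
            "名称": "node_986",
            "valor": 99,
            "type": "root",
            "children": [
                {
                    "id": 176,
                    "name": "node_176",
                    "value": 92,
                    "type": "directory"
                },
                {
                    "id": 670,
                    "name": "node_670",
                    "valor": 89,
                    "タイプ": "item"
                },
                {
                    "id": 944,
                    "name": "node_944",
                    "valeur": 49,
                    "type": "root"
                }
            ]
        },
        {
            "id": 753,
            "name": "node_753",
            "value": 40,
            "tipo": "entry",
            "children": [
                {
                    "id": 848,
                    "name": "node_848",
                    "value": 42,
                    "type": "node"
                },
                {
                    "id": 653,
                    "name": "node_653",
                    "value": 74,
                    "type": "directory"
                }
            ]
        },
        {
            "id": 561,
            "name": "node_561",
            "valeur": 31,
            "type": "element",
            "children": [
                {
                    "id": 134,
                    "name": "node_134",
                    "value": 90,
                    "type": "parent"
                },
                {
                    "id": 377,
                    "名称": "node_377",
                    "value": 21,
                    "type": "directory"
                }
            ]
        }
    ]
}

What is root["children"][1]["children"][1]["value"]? 74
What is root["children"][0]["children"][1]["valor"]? 89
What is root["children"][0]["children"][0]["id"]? 176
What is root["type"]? "parent"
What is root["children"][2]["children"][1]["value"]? 21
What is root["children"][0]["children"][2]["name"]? "node_944"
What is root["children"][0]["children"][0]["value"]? 92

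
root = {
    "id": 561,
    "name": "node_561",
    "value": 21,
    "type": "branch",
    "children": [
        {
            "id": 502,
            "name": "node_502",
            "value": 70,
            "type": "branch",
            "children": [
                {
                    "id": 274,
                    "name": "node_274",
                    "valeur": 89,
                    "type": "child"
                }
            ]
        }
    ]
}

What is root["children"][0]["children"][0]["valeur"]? 89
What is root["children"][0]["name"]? "node_502"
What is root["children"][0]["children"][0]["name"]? "node_274"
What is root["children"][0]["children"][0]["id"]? 274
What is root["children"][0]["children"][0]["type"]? "child"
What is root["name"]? "node_561"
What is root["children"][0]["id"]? 502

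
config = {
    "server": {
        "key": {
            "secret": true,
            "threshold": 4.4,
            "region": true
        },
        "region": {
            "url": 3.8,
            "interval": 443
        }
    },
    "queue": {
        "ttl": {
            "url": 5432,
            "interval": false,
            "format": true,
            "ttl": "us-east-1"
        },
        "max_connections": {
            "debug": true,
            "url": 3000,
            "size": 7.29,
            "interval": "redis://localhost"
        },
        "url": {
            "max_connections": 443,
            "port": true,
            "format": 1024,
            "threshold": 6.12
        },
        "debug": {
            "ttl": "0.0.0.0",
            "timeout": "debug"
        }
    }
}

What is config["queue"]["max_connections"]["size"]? 7.29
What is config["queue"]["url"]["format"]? 1024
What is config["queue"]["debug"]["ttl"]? "0.0.0.0"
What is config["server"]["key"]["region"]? True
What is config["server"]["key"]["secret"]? True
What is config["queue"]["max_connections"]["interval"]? "redis://localhost"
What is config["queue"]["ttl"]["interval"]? False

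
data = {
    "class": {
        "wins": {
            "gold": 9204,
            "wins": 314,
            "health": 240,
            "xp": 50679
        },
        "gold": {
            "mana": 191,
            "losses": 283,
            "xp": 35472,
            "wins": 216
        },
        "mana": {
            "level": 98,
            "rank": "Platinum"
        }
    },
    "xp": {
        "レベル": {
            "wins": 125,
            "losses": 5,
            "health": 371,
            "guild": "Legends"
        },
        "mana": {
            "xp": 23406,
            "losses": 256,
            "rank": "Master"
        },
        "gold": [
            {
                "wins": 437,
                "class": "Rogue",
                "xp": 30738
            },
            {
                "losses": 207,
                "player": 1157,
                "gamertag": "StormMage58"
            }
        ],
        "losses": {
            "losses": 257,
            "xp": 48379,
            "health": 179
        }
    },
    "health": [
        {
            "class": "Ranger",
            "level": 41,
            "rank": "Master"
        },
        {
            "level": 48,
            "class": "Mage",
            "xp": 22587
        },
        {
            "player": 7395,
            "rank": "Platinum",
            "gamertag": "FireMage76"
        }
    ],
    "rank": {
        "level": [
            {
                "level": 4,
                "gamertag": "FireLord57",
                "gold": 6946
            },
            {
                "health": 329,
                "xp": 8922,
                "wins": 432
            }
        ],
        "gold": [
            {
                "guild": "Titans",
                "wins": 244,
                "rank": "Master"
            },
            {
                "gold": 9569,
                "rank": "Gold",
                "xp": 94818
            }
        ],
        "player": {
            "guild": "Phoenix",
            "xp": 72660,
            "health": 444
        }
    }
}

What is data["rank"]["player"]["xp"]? 72660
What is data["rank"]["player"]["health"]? 444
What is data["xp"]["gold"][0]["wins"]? 437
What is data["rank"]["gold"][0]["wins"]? 244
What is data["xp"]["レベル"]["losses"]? 5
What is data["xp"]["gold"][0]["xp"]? 30738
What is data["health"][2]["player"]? 7395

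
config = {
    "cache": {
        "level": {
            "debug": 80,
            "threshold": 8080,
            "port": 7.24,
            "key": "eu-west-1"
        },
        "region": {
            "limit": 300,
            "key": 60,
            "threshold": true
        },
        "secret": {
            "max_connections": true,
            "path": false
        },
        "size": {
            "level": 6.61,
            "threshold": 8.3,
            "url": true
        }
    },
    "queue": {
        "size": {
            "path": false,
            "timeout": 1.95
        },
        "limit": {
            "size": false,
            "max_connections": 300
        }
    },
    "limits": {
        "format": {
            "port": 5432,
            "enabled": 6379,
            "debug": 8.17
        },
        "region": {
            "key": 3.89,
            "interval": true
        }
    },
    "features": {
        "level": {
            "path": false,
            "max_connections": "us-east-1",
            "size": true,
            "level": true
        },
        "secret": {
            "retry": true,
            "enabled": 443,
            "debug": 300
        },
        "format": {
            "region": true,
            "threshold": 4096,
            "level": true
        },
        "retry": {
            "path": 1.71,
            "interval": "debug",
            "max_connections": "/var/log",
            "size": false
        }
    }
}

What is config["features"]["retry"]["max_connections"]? "/var/log"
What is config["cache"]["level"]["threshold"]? 8080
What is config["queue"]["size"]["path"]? False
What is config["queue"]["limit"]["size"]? False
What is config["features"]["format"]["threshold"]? 4096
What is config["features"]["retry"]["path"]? 1.71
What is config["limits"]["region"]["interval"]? True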